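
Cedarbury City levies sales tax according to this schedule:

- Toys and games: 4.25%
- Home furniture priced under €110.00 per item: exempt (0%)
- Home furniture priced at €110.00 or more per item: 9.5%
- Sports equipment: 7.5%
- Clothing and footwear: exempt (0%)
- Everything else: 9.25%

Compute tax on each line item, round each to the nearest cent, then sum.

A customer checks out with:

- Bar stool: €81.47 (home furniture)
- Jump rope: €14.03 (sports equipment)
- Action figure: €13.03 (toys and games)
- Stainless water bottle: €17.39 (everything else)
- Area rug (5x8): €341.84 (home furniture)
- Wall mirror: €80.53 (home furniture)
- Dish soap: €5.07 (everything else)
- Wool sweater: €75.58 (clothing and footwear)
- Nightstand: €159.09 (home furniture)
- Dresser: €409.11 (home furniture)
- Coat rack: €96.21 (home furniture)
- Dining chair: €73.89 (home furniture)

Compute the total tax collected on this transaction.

€90.13

Bar stool €81.47: home furniture, under €110.00 → 0% → €0.00
Jump rope €14.03: sports equipment → 7.5% → €1.05
Action figure €13.03: toys and games → 4.25% → €0.55
Stainless water bottle €17.39: everything else → 9.25% → €1.61
Area rug (5x8) €341.84: home furniture, €110.00 or more → 9.5% → €32.47
Wall mirror €80.53: home furniture, under €110.00 → 0% → €0.00
Dish soap €5.07: everything else → 9.25% → €0.47
Wool sweater €75.58: clothing and footwear → 0% → €0.00
Nightstand €159.09: home furniture, €110.00 or more → 9.5% → €15.11
Dresser €409.11: home furniture, €110.00 or more → 9.5% → €38.87
Coat rack €96.21: home furniture, under €110.00 → 0% → €0.00
Dining chair €73.89: home furniture, under €110.00 → 0% → €0.00
Total tax = €1.05 + €0.55 + €1.61 + €32.47 + €0.47 + €15.11 + €38.87 = €90.13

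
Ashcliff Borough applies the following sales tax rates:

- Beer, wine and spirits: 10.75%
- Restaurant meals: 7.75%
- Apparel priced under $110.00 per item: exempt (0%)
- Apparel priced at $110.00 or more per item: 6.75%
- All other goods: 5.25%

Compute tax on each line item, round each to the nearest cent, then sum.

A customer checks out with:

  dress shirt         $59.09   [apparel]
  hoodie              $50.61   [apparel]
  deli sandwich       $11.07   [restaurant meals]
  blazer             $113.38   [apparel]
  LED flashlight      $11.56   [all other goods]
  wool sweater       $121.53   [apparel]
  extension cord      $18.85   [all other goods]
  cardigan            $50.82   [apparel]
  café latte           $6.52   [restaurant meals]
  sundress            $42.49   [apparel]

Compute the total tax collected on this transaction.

$18.82

Dress shirt $59.09: apparel, under $110.00 → 0% → $0.00
Hoodie $50.61: apparel, under $110.00 → 0% → $0.00
Deli sandwich $11.07: restaurant meals → 7.75% → $0.86
Blazer $113.38: apparel, $110.00 or more → 6.75% → $7.65
LED flashlight $11.56: all other goods → 5.25% → $0.61
Wool sweater $121.53: apparel, $110.00 or more → 6.75% → $8.20
Extension cord $18.85: all other goods → 5.25% → $0.99
Cardigan $50.82: apparel, under $110.00 → 0% → $0.00
Café latte $6.52: restaurant meals → 7.75% → $0.51
Sundress $42.49: apparel, under $110.00 → 0% → $0.00
Total tax = $0.86 + $7.65 + $0.61 + $8.20 + $0.99 + $0.51 = $18.82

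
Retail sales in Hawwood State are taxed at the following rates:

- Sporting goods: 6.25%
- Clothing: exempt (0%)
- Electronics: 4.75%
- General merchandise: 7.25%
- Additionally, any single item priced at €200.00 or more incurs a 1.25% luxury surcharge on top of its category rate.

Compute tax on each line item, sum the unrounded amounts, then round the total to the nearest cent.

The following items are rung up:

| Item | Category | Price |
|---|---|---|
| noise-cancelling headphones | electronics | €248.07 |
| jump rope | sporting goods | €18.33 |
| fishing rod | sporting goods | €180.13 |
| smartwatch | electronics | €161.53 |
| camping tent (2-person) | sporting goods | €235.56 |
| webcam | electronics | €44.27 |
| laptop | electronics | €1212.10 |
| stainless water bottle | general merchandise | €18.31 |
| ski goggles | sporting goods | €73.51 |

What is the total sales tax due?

€133.38

Noise-cancelling headphones €248.07: electronics → 4.75% + 1.25% surcharge = 6% → €14.8842
Jump rope €18.33: sporting goods → 6.25% → €1.145625
Fishing rod €180.13: sporting goods → 6.25% → €11.258125
Smartwatch €161.53: electronics → 4.75% → €7.672675
Camping tent (2-person) €235.56: sporting goods → 6.25% + 1.25% surcharge = 7.5% → €17.667
Webcam €44.27: electronics → 4.75% → €2.102825
Laptop €1212.10: electronics → 4.75% + 1.25% surcharge = 6% → €72.726
Stainless water bottle €18.31: general merchandise → 7.25% → €1.327475
Ski goggles €73.51: sporting goods → 6.25% → €4.594375
Unrounded tax sum = €133.3783 → €133.38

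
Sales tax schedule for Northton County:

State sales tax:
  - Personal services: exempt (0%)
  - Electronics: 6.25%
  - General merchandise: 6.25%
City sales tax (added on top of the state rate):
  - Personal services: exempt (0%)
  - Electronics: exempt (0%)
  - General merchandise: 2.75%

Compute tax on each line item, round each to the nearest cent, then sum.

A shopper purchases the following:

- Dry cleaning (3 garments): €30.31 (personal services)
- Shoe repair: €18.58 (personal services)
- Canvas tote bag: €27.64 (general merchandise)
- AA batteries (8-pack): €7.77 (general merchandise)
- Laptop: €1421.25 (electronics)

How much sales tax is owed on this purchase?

Dry cleaning (3 garments) €30.31: personal services → 0% + 0% city = 0% → €0.00
Shoe repair €18.58: personal services → 0% + 0% city = 0% → €0.00
Canvas tote bag €27.64: general merchandise → 6.25% + 2.75% city = 9% → €2.49
AA batteries (8-pack) €7.77: general merchandise → 6.25% + 2.75% city = 9% → €0.70
Laptop €1421.25: electronics → 6.25% + 0% city = 6.25% → €88.83
Total tax = €2.49 + €0.70 + €88.83 = €92.02

€92.02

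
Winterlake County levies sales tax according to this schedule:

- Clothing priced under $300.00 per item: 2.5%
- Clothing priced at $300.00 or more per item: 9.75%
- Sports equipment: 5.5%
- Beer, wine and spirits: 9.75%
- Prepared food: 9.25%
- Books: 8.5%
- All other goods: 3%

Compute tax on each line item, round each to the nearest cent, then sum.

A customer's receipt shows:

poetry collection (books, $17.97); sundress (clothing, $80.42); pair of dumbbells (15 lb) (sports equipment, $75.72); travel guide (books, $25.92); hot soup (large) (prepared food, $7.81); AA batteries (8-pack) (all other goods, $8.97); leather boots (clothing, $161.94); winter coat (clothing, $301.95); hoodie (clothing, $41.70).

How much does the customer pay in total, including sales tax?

Poetry collection $17.97: books → 8.5% → $1.53
Sundress $80.42: clothing, under $300.00 → 2.5% → $2.01
Pair of dumbbells (15 lb) $75.72: sports equipment → 5.5% → $4.16
Travel guide $25.92: books → 8.5% → $2.20
Hot soup (large) $7.81: prepared food → 9.25% → $0.72
AA batteries (8-pack) $8.97: all other goods → 3% → $0.27
Leather boots $161.94: clothing, under $300.00 → 2.5% → $4.05
Winter coat $301.95: clothing, $300.00 or more → 9.75% → $29.44
Hoodie $41.70: clothing, under $300.00 → 2.5% → $1.04
Subtotal = $722.40; tax = $45.42; total due = $767.82

$767.82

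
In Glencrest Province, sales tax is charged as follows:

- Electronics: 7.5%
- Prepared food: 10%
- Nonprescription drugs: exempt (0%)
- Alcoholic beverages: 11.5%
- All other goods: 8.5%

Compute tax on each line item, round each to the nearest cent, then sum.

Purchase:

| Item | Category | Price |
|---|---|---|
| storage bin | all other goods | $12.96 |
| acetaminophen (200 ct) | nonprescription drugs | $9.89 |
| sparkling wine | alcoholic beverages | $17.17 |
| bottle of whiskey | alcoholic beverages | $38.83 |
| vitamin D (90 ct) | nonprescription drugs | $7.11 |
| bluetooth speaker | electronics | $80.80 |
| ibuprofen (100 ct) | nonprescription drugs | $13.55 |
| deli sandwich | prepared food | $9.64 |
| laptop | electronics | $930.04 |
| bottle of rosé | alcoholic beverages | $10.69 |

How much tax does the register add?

$85.54

Storage bin $12.96: all other goods → 8.5% → $1.10
Acetaminophen (200 ct) $9.89: nonprescription drugs → 0% → $0.00
Sparkling wine $17.17: alcoholic beverages → 11.5% → $1.97
Bottle of whiskey $38.83: alcoholic beverages → 11.5% → $4.47
Vitamin D (90 ct) $7.11: nonprescription drugs → 0% → $0.00
Bluetooth speaker $80.80: electronics → 7.5% → $6.06
Ibuprofen (100 ct) $13.55: nonprescription drugs → 0% → $0.00
Deli sandwich $9.64: prepared food → 10% → $0.96
Laptop $930.04: electronics → 7.5% → $69.75
Bottle of rosé $10.69: alcoholic beverages → 11.5% → $1.23
Total tax = $1.10 + $1.97 + $4.47 + $6.06 + $0.96 + $69.75 + $1.23 = $85.54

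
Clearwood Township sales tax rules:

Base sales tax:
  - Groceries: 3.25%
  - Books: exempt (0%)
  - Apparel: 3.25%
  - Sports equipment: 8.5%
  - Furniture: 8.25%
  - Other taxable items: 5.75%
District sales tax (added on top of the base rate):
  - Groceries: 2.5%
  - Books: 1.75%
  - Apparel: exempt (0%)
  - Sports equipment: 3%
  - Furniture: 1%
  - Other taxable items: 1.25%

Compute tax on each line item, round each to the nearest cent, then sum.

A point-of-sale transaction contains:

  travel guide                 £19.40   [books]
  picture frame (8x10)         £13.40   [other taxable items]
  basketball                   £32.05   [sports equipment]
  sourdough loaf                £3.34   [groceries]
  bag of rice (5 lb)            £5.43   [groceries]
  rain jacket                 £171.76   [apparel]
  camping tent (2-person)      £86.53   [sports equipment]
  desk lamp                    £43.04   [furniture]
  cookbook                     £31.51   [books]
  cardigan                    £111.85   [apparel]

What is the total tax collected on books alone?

Travel guide £19.40: books → 0% + 1.75% district = 1.75% → £0.34
Cookbook £31.51: books → 0% + 1.75% district = 1.75% → £0.55
Tax on books = £0.34 + £0.55 = £0.89

£0.89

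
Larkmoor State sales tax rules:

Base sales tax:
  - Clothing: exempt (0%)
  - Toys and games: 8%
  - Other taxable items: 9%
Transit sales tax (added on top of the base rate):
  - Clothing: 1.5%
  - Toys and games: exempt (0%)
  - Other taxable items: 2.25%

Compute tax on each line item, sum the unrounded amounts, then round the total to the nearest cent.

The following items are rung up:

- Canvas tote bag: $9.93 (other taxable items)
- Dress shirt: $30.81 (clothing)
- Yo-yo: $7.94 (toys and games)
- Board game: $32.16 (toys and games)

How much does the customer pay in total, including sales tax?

$85.63

Canvas tote bag $9.93: other taxable items → 9% + 2.25% transit = 11.25% → $1.117125
Dress shirt $30.81: clothing → 0% + 1.5% transit = 1.5% → $0.46215
Yo-yo $7.94: toys and games → 8% + 0% transit = 8% → $0.6352
Board game $32.16: toys and games → 8% + 0% transit = 8% → $2.5728
Subtotal = $80.84; unrounded tax = $4.787275 → $4.79; total due = $85.63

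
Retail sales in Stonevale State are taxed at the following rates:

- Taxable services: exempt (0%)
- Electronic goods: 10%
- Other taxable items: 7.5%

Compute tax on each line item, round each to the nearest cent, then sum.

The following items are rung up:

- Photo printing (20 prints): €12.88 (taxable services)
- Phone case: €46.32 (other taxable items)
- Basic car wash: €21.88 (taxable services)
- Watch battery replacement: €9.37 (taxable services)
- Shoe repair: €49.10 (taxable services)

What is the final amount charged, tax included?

€143.02

Photo printing (20 prints) €12.88: taxable services → 0% → €0.00
Phone case €46.32: other taxable items → 7.5% → €3.47
Basic car wash €21.88: taxable services → 0% → €0.00
Watch battery replacement €9.37: taxable services → 0% → €0.00
Shoe repair €49.10: taxable services → 0% → €0.00
Subtotal = €139.55; tax = €3.47; total due = €143.02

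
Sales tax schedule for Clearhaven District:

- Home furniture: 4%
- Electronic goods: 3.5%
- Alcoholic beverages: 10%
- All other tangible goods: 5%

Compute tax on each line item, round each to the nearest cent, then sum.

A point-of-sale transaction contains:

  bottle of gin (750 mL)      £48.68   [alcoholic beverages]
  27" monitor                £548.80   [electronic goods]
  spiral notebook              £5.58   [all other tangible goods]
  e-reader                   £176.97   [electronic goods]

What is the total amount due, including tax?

£810.58

Bottle of gin (750 mL) £48.68: alcoholic beverages → 10% → £4.87
27" monitor £548.80: electronic goods → 3.5% → £19.21
Spiral notebook £5.58: all other tangible goods → 5% → £0.28
E-reader £176.97: electronic goods → 3.5% → £6.19
Subtotal = £780.03; tax = £30.55; total due = £810.58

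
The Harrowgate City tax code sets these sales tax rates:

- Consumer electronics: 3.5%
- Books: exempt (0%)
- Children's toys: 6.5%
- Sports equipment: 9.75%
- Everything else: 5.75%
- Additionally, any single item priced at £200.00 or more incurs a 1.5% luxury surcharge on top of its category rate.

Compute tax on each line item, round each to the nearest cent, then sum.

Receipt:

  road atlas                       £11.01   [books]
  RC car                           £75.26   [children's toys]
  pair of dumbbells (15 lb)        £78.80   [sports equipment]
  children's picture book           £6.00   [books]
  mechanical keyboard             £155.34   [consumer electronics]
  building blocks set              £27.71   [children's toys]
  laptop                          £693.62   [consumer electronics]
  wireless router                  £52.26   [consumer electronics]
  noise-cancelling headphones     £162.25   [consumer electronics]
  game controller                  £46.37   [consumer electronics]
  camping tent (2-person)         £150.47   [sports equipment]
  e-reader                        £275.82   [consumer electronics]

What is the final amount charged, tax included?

£1826.99

Road atlas £11.01: books → 0% → £0.00
RC car £75.26: children's toys → 6.5% → £4.89
Pair of dumbbells (15 lb) £78.80: sports equipment → 9.75% → £7.68
Children's picture book £6.00: books → 0% → £0.00
Mechanical keyboard £155.34: consumer electronics → 3.5% → £5.44
Building blocks set £27.71: children's toys → 6.5% → £1.80
Laptop £693.62: consumer electronics → 3.5% + 1.5% surcharge = 5% → £34.68
Wireless router £52.26: consumer electronics → 3.5% → £1.83
Noise-cancelling headphones £162.25: consumer electronics → 3.5% → £5.68
Game controller £46.37: consumer electronics → 3.5% → £1.62
Camping tent (2-person) £150.47: sports equipment → 9.75% → £14.67
E-reader £275.82: consumer electronics → 3.5% + 1.5% surcharge = 5% → £13.79
Subtotal = £1734.91; tax = £92.08; total due = £1826.99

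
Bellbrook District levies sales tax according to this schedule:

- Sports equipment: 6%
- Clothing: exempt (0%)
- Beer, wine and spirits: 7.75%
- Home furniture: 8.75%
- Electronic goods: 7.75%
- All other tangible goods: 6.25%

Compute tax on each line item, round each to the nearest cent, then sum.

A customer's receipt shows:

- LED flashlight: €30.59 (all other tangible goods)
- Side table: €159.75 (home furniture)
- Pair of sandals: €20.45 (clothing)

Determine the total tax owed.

€15.89

LED flashlight €30.59: all other tangible goods → 6.25% → €1.91
Side table €159.75: home furniture → 8.75% → €13.98
Pair of sandals €20.45: clothing → 0% → €0.00
Total tax = €1.91 + €13.98 = €15.89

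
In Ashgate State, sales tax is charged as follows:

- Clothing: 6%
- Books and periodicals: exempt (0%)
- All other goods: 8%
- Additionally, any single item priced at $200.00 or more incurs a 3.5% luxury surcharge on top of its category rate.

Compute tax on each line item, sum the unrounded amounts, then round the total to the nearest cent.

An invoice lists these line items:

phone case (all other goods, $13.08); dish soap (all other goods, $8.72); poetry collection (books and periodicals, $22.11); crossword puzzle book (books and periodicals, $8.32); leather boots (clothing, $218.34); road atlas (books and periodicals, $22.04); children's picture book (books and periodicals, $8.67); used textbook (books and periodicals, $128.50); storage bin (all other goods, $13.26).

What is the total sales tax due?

Phone case $13.08: all other goods → 8% → $1.0464
Dish soap $8.72: all other goods → 8% → $0.6976
Poetry collection $22.11: books and periodicals → 0% → $0.00
Crossword puzzle book $8.32: books and periodicals → 0% → $0.00
Leather boots $218.34: clothing → 6% + 3.5% surcharge = 9.5% → $20.7423
Road atlas $22.04: books and periodicals → 0% → $0.00
Children's picture book $8.67: books and periodicals → 0% → $0.00
Used textbook $128.50: books and periodicals → 0% → $0.00
Storage bin $13.26: all other goods → 8% → $1.0608
Unrounded tax sum = $23.5471 → $23.55

$23.55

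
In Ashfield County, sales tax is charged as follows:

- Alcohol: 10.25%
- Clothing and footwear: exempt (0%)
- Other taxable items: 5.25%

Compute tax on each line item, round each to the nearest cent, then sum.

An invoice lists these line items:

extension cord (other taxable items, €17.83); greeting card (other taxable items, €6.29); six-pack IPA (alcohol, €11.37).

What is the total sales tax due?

Extension cord €17.83: other taxable items → 5.25% → €0.94
Greeting card €6.29: other taxable items → 5.25% → €0.33
Six-pack IPA €11.37: alcohol → 10.25% → €1.17
Total tax = €0.94 + €0.33 + €1.17 = €2.44

€2.44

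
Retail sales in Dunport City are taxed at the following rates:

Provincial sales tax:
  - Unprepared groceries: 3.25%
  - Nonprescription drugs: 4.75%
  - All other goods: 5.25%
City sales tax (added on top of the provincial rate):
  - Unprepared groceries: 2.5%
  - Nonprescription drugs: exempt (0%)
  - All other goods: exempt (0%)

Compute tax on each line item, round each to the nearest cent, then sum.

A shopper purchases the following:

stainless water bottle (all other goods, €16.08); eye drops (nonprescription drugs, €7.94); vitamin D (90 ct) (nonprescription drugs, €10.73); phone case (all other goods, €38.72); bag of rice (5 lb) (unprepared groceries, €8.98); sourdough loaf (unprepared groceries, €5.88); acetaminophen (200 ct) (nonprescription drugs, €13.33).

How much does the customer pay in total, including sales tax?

Stainless water bottle €16.08: all other goods → 5.25% + 0% city = 5.25% → €0.84
Eye drops €7.94: nonprescription drugs → 4.75% + 0% city = 4.75% → €0.38
Vitamin D (90 ct) €10.73: nonprescription drugs → 4.75% + 0% city = 4.75% → €0.51
Phone case €38.72: all other goods → 5.25% + 0% city = 5.25% → €2.03
Bag of rice (5 lb) €8.98: unprepared groceries → 3.25% + 2.5% city = 5.75% → €0.52
Sourdough loaf €5.88: unprepared groceries → 3.25% + 2.5% city = 5.75% → €0.34
Acetaminophen (200 ct) €13.33: nonprescription drugs → 4.75% + 0% city = 4.75% → €0.63
Subtotal = €101.66; tax = €5.25; total due = €106.91

€106.91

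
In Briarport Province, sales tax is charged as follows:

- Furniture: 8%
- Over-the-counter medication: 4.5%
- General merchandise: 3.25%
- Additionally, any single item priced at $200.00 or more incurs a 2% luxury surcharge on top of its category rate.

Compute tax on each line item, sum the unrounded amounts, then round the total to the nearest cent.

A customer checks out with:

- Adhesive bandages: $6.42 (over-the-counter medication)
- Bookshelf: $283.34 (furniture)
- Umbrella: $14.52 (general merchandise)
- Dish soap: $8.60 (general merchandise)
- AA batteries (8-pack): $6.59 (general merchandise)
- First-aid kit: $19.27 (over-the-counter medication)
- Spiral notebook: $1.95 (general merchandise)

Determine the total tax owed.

$30.52

Adhesive bandages $6.42: over-the-counter medication → 4.5% → $0.2889
Bookshelf $283.34: furniture → 8% + 2% surcharge = 10% → $28.334
Umbrella $14.52: general merchandise → 3.25% → $0.4719
Dish soap $8.60: general merchandise → 3.25% → $0.2795
AA batteries (8-pack) $6.59: general merchandise → 3.25% → $0.214175
First-aid kit $19.27: over-the-counter medication → 4.5% → $0.86715
Spiral notebook $1.95: general merchandise → 3.25% → $0.063375
Unrounded tax sum = $30.519 → $30.52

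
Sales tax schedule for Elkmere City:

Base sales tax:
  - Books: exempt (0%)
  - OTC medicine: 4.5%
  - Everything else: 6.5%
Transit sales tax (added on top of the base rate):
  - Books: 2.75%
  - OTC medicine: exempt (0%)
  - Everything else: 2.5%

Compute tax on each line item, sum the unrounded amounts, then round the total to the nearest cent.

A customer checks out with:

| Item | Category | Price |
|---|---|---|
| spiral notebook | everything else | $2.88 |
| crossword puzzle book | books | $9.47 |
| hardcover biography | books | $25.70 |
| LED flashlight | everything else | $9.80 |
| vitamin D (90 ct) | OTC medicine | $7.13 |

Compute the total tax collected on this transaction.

$2.43

Spiral notebook $2.88: everything else → 6.5% + 2.5% transit = 9% → $0.2592
Crossword puzzle book $9.47: books → 0% + 2.75% transit = 2.75% → $0.260425
Hardcover biography $25.70: books → 0% + 2.75% transit = 2.75% → $0.70675
LED flashlight $9.80: everything else → 6.5% + 2.5% transit = 9% → $0.882
Vitamin D (90 ct) $7.13: OTC medicine → 4.5% + 0% transit = 4.5% → $0.32085
Unrounded tax sum = $2.429225 → $2.43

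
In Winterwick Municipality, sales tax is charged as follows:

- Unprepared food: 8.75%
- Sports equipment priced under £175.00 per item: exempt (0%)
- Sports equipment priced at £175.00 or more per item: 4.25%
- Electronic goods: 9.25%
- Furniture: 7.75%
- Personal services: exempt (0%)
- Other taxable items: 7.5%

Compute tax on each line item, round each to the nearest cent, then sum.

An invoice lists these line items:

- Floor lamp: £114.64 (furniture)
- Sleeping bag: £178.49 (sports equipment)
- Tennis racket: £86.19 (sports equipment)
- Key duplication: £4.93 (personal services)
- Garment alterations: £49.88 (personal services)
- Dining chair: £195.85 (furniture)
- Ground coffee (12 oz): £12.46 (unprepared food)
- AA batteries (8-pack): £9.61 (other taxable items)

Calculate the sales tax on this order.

£33.46

Floor lamp £114.64: furniture → 7.75% → £8.88
Sleeping bag £178.49: sports equipment, £175.00 or more → 4.25% → £7.59
Tennis racket £86.19: sports equipment, under £175.00 → 0% → £0.00
Key duplication £4.93: personal services → 0% → £0.00
Garment alterations £49.88: personal services → 0% → £0.00
Dining chair £195.85: furniture → 7.75% → £15.18
Ground coffee (12 oz) £12.46: unprepared food → 8.75% → £1.09
AA batteries (8-pack) £9.61: other taxable items → 7.5% → £0.72
Total tax = £8.88 + £7.59 + £15.18 + £1.09 + £0.72 = £33.46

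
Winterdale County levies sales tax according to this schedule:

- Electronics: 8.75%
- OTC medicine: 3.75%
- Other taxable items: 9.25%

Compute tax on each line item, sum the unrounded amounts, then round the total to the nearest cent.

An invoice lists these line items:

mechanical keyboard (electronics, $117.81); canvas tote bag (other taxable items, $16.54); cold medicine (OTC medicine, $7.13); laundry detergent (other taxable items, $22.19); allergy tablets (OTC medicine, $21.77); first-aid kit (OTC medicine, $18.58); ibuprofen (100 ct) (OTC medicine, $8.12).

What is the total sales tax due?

$15.98

Mechanical keyboard $117.81: electronics → 8.75% → $10.308375
Canvas tote bag $16.54: other taxable items → 9.25% → $1.52995
Cold medicine $7.13: OTC medicine → 3.75% → $0.267375
Laundry detergent $22.19: other taxable items → 9.25% → $2.052575
Allergy tablets $21.77: OTC medicine → 3.75% → $0.816375
First-aid kit $18.58: OTC medicine → 3.75% → $0.69675
Ibuprofen (100 ct) $8.12: OTC medicine → 3.75% → $0.3045
Unrounded tax sum = $15.9759 → $15.98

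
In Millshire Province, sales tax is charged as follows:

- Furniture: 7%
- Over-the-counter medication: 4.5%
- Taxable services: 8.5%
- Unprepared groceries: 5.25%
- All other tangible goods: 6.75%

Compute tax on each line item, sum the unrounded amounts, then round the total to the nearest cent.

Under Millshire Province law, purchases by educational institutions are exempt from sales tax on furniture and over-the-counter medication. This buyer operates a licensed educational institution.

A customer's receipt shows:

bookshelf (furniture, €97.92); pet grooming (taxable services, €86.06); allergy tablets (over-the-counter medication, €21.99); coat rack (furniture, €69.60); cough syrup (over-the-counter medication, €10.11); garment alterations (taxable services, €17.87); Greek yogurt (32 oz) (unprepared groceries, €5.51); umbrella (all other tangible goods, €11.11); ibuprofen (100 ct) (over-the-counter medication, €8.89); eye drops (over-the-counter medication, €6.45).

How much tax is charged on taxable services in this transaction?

€8.83

Pet grooming €86.06: taxable services → 8.5% → €7.3151
Garment alterations €17.87: taxable services → 8.5% → €1.51895
Tax on taxable services: unrounded sum = €8.83405 → €8.83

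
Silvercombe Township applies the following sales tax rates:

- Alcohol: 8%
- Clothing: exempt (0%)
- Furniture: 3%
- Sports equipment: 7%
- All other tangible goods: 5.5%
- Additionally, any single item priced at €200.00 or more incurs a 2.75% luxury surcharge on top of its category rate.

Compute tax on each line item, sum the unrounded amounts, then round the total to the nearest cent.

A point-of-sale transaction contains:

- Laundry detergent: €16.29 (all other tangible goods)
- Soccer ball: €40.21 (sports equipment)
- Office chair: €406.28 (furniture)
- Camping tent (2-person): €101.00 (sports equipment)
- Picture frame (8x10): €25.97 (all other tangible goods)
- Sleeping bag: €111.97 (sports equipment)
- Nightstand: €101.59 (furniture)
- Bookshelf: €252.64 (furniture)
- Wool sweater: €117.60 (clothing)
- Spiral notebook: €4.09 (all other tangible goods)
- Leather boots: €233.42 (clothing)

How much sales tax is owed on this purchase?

Laundry detergent €16.29: all other tangible goods → 5.5% → €0.89595
Soccer ball €40.21: sports equipment → 7% → €2.8147
Office chair €406.28: furniture → 3% + 2.75% surcharge = 5.75% → €23.3611
Camping tent (2-person) €101.00: sports equipment → 7% → €7.07
Picture frame (8x10) €25.97: all other tangible goods → 5.5% → €1.42835
Sleeping bag €111.97: sports equipment → 7% → €7.8379
Nightstand €101.59: furniture → 3% → €3.0477
Bookshelf €252.64: furniture → 3% + 2.75% surcharge = 5.75% → €14.5268
Wool sweater €117.60: clothing → 0% → €0.00
Spiral notebook €4.09: all other tangible goods → 5.5% → €0.22495
Leather boots €233.42: clothing → 0% + 2.75% surcharge = 2.75% → €6.41905
Unrounded tax sum = €67.6265 → €67.63

€67.63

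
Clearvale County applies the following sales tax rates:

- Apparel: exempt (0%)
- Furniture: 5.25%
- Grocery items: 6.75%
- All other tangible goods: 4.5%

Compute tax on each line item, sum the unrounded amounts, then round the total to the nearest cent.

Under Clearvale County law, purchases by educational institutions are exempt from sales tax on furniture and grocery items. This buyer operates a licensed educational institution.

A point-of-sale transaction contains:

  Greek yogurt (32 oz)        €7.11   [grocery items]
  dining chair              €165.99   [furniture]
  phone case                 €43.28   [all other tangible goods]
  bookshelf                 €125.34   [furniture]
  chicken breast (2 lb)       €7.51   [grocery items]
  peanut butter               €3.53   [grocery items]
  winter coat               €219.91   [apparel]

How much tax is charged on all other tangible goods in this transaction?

Phone case €43.28: all other tangible goods → 4.5% → €1.9476
Tax on all other tangible goods: unrounded sum = €1.9476 → €1.95

€1.95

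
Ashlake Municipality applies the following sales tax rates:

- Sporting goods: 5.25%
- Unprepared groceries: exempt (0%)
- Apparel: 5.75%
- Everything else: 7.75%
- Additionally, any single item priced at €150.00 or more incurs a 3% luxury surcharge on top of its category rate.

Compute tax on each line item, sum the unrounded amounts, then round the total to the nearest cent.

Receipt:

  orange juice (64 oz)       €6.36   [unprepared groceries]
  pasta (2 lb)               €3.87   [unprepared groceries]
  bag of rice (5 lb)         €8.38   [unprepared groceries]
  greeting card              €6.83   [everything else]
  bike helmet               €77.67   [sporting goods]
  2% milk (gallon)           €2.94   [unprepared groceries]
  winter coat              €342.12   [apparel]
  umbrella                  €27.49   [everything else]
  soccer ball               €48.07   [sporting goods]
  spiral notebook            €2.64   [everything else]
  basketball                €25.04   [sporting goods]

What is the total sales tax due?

Orange juice (64 oz) €6.36: unprepared groceries → 0% → €0.00
Pasta (2 lb) €3.87: unprepared groceries → 0% → €0.00
Bag of rice (5 lb) €8.38: unprepared groceries → 0% → €0.00
Greeting card €6.83: everything else → 7.75% → €0.529325
Bike helmet €77.67: sporting goods → 5.25% → €4.077675
2% milk (gallon) €2.94: unprepared groceries → 0% → €0.00
Winter coat €342.12: apparel → 5.75% + 3% surcharge = 8.75% → €29.9355
Umbrella €27.49: everything else → 7.75% → €2.130475
Soccer ball €48.07: sporting goods → 5.25% → €2.523675
Spiral notebook €2.64: everything else → 7.75% → €0.2046
Basketball €25.04: sporting goods → 5.25% → €1.3146
Unrounded tax sum = €40.71585 → €40.72

€40.72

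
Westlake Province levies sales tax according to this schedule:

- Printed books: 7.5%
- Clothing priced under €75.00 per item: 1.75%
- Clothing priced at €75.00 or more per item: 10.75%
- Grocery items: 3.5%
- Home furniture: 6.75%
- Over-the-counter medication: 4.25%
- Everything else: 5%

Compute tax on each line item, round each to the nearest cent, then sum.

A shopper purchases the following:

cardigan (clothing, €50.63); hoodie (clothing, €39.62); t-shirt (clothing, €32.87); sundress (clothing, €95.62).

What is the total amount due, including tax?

€231.18

Cardigan €50.63: clothing, under €75.00 → 1.75% → €0.89
Hoodie €39.62: clothing, under €75.00 → 1.75% → €0.69
T-shirt €32.87: clothing, under €75.00 → 1.75% → €0.58
Sundress €95.62: clothing, €75.00 or more → 10.75% → €10.28
Subtotal = €218.74; tax = €12.44; total due = €231.18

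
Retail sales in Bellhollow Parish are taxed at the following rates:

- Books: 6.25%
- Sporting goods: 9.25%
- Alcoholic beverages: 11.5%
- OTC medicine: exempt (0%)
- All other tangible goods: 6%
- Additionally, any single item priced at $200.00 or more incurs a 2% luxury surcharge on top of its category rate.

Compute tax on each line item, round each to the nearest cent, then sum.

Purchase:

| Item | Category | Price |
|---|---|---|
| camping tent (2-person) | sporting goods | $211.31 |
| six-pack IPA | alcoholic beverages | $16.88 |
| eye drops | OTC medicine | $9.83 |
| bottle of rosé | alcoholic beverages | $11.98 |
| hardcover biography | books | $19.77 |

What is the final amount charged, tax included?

$298.10

Camping tent (2-person) $211.31: sporting goods → 9.25% + 2% surcharge = 11.25% → $23.77
Six-pack IPA $16.88: alcoholic beverages → 11.5% → $1.94
Eye drops $9.83: OTC medicine → 0% → $0.00
Bottle of rosé $11.98: alcoholic beverages → 11.5% → $1.38
Hardcover biography $19.77: books → 6.25% → $1.24
Subtotal = $269.77; tax = $28.33; total due = $298.10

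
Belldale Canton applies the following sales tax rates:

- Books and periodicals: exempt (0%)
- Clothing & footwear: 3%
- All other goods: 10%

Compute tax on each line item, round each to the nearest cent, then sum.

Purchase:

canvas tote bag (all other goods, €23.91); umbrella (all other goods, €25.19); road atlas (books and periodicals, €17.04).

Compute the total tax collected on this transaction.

€4.91

Canvas tote bag €23.91: all other goods → 10% → €2.39
Umbrella €25.19: all other goods → 10% → €2.52
Road atlas €17.04: books and periodicals → 0% → €0.00
Total tax = €2.39 + €2.52 = €4.91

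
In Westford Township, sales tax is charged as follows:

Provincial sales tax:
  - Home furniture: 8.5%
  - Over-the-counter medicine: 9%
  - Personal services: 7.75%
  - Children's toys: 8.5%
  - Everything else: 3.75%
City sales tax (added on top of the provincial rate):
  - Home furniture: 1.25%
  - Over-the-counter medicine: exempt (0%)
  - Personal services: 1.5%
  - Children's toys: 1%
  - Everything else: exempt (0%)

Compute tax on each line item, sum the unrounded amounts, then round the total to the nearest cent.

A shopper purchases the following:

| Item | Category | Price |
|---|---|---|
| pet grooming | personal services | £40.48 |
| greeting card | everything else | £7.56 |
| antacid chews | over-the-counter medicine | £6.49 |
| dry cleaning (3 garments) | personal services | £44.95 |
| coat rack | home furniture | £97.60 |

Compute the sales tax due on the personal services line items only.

£7.90

Pet grooming £40.48: personal services → 7.75% + 1.5% city = 9.25% → £3.7444
Dry cleaning (3 garments) £44.95: personal services → 7.75% + 1.5% city = 9.25% → £4.157875
Tax on personal services: unrounded sum = £7.902275 → £7.90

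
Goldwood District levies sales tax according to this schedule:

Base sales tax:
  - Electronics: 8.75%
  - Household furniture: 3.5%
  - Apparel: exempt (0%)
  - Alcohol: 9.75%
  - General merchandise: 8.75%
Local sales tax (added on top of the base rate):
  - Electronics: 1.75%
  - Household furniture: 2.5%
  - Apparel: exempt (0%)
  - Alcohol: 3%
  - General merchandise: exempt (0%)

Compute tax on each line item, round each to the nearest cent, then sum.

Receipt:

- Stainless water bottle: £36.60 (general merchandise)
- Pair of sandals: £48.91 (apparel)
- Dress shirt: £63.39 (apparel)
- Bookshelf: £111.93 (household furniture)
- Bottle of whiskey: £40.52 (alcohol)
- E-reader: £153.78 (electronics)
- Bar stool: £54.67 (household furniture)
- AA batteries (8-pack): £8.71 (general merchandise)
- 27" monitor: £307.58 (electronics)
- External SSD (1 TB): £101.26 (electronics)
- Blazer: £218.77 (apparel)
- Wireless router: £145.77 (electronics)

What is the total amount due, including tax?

£1385.41

Stainless water bottle £36.60: general merchandise → 8.75% + 0% local = 8.75% → £3.20
Pair of sandals £48.91: apparel → 0% + 0% local = 0% → £0.00
Dress shirt £63.39: apparel → 0% + 0% local = 0% → £0.00
Bookshelf £111.93: household furniture → 3.5% + 2.5% local = 6% → £6.72
Bottle of whiskey £40.52: alcohol → 9.75% + 3% local = 12.75% → £5.17
E-reader £153.78: electronics → 8.75% + 1.75% local = 10.5% → £16.15
Bar stool £54.67: household furniture → 3.5% + 2.5% local = 6% → £3.28
AA batteries (8-pack) £8.71: general merchandise → 8.75% + 0% local = 8.75% → £0.76
27" monitor £307.58: electronics → 8.75% + 1.75% local = 10.5% → £32.30
External SSD (1 TB) £101.26: electronics → 8.75% + 1.75% local = 10.5% → £10.63
Blazer £218.77: apparel → 0% + 0% local = 0% → £0.00
Wireless router £145.77: electronics → 8.75% + 1.75% local = 10.5% → £15.31
Subtotal = £1291.89; tax = £93.52; total due = £1385.41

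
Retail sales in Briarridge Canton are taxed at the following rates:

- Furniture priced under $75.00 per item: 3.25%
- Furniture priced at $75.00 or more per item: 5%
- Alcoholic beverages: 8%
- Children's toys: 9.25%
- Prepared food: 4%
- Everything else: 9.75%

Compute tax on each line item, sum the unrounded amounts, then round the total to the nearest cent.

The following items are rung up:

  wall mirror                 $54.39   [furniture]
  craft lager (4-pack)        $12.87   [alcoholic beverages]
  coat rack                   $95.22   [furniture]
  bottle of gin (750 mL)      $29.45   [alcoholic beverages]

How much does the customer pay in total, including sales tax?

$201.84

Wall mirror $54.39: furniture, under $75.00 → 3.25% → $1.767675
Craft lager (4-pack) $12.87: alcoholic beverages → 8% → $1.0296
Coat rack $95.22: furniture, $75.00 or more → 5% → $4.761
Bottle of gin (750 mL) $29.45: alcoholic beverages → 8% → $2.356
Subtotal = $191.93; unrounded tax = $9.914275 → $9.91; total due = $201.84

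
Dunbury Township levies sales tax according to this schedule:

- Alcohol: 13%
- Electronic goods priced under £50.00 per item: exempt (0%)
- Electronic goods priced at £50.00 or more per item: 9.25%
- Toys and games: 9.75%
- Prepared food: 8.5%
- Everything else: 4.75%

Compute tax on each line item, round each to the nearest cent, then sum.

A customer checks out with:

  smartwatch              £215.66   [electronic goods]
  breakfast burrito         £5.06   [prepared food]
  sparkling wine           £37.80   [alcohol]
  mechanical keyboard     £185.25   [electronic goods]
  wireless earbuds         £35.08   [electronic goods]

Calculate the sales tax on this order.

£42.43

Smartwatch £215.66: electronic goods, £50.00 or more → 9.25% → £19.95
Breakfast burrito £5.06: prepared food → 8.5% → £0.43
Sparkling wine £37.80: alcohol → 13% → £4.91
Mechanical keyboard £185.25: electronic goods, £50.00 or more → 9.25% → £17.14
Wireless earbuds £35.08: electronic goods, under £50.00 → 0% → £0.00
Total tax = £19.95 + £0.43 + £4.91 + £17.14 = £42.43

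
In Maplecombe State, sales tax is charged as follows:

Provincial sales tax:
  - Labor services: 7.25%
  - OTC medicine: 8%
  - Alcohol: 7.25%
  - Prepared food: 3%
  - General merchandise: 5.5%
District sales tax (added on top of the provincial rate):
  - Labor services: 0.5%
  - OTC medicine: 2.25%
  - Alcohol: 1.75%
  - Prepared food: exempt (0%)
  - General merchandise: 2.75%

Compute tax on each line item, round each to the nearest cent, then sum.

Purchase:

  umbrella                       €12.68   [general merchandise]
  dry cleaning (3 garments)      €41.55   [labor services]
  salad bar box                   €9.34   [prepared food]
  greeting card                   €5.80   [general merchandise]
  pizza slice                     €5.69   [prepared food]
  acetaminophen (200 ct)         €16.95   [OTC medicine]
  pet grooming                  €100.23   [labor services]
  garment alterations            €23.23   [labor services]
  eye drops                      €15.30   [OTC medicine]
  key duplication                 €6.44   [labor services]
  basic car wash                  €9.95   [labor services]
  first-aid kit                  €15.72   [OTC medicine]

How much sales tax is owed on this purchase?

€20.96

Umbrella €12.68: general merchandise → 5.5% + 2.75% district = 8.25% → €1.05
Dry cleaning (3 garments) €41.55: labor services → 7.25% + 0.5% district = 7.75% → €3.22
Salad bar box €9.34: prepared food → 3% + 0% district = 3% → €0.28
Greeting card €5.80: general merchandise → 5.5% + 2.75% district = 8.25% → €0.48
Pizza slice €5.69: prepared food → 3% + 0% district = 3% → €0.17
Acetaminophen (200 ct) €16.95: OTC medicine → 8% + 2.25% district = 10.25% → €1.74
Pet grooming €100.23: labor services → 7.25% + 0.5% district = 7.75% → €7.77
Garment alterations €23.23: labor services → 7.25% + 0.5% district = 7.75% → €1.80
Eye drops €15.30: OTC medicine → 8% + 2.25% district = 10.25% → €1.57
Key duplication €6.44: labor services → 7.25% + 0.5% district = 7.75% → €0.50
Basic car wash €9.95: labor services → 7.25% + 0.5% district = 7.75% → €0.77
First-aid kit €15.72: OTC medicine → 8% + 2.25% district = 10.25% → €1.61
Total tax = €1.05 + €3.22 + €0.28 + €0.48 + €0.17 + €1.74 + €7.77 + €1.80 + €1.57 + €0.50 + €0.77 + €1.61 = €20.96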